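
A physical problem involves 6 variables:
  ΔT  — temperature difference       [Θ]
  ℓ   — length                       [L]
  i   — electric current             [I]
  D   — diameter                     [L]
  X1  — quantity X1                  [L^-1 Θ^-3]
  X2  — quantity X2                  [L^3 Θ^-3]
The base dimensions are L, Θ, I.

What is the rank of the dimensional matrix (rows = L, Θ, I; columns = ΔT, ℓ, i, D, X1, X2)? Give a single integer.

3

Exponent matrix [L,Θ,I] × [ΔT,ℓ,i,D,X1,X2]:
  L: [ 0  1  0  1 -1  3]
  Θ: [ 1  0  0  0 -3 -3]
  I: [ 0  0  1  0  0  0]
RREF → pivots at {ΔT,ℓ,i} ⇒ r = 3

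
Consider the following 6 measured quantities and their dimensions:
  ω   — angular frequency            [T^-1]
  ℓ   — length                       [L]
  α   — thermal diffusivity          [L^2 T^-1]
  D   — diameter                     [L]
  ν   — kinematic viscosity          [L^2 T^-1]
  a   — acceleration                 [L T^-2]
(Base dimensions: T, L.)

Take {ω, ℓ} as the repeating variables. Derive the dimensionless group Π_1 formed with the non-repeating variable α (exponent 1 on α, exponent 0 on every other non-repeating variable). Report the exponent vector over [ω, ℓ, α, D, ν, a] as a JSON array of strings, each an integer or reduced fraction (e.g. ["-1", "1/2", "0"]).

["-1", "-2", "1", "0", "0", "0"]

Exponent matrix [T,L] × [ω,ℓ,α,D,ν,a]:
  T: [-1  0 -1  0 -1 -2]
  L: [ 0  1  2  1  2  1]
Row reduction gives pivot columns ω,ℓ; rank = 2
Pivot set = {ω,ℓ}, free = {α,D,ν,a}
RREF:
  r0: [   1    0    1    0    1    2]
  r1: [   0    1    2    1    2    1]
Fix exponent of α at 1, D at 0, ν at 0, a at 0; solve each RREF row for its pivot's exponent:
  r0: exp(ω) + (1)·1 = 0 ⇒ exp(ω) = -1
  r1: exp(ℓ) + (2)·1 = 0 ⇒ exp(ℓ) = -2
Π_1 = ω^-1 · ℓ^-2 · α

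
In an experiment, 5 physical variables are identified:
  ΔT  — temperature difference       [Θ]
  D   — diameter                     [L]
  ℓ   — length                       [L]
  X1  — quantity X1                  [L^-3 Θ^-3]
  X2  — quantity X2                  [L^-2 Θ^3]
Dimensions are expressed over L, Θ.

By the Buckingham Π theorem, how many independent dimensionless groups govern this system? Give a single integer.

Exponent matrix [L,Θ] × [ΔT,D,ℓ,X1,X2]:
  L: [ 0  1  1 -3 -2]
  Θ: [ 1  0  0 -3  3]
Row reduction gives pivot columns ΔT,D; rank = 2
5 vars − rank 2 = 3 Π groups

3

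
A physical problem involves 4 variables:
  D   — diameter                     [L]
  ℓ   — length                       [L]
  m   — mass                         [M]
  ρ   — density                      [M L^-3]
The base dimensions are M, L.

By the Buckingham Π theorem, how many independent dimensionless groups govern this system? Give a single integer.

Exponent matrix [M,L] × [D,ℓ,m,ρ]:
  M: [ 0  0  1  1]
  L: [ 1  1  0 -3]
Row reduction gives pivot columns D,m; rank = 2
4 vars − rank 2 = 2 Π groups

2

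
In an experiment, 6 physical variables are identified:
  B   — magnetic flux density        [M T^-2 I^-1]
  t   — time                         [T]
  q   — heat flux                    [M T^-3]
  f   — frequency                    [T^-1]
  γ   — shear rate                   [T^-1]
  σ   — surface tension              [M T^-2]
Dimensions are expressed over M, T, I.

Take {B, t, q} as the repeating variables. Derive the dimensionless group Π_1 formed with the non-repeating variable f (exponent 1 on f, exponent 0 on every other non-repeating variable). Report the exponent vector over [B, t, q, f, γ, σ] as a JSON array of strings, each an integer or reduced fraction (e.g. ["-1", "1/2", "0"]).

["0", "1", "0", "1", "0", "0"]

Write exponents as rows M,T,I / cols B,t,q,f,γ,σ:
  M: [ 1  0  1  0  0  1]
  T: [-2  1 -3 -1 -1 -2]
  I: [-1  0  0  0  0  0]
Echelon form has 3 nonzero rows (pivots: B,t,q)
Repeat: B,t,q; free: f,γ,σ
RREF:
  r0: [   1    0    0    0    0    0]
  r1: [   0    1    0   -1   -1    1]
  r2: [   0    0    1    0    0    1]
Fix exponent of f at 1, γ at 0, σ at 0; solve each RREF row for its pivot's exponent:
  r0: exp(B) + (0)·1 = 0 ⇒ exp(B) = 0
  r1: exp(t) + (-1)·1 = 0 ⇒ exp(t) = 1
  r2: exp(q) + (0)·1 = 0 ⇒ exp(q) = 0
Π_1 = t · f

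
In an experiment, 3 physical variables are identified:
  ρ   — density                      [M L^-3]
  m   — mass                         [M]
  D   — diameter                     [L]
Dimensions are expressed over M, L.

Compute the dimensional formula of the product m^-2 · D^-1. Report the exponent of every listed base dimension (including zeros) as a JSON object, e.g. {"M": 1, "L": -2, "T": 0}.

{"M": -2, "L": -1}

Dimensional matrix (M×L by ρ×m×D):
  M: [ 1  1  0]
  L: [-3  0  1]
  [M]: (-2)·1+(-1)·0 = -2
  [L]: (-2)·0+(-1)·1 = -1
⇒ M^-2 L^-1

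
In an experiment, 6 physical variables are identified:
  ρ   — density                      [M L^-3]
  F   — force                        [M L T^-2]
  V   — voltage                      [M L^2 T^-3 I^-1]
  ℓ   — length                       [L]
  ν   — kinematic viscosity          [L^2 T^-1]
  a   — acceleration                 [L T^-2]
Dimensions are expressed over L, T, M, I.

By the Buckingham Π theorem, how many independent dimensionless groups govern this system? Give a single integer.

Exponent matrix [L,T,M,I] × [ρ,F,V,ℓ,ν,a]:
  L: [-3  1  2  1  2  1]
  T: [ 0 -2 -3  0 -1 -2]
  M: [ 1  1  1  0  0  0]
  I: [ 0  0 -1  0  0  0]
Row reduction gives pivot columns ρ,F,V,ℓ; rank = 4
n=6, r=4 ⇒ 2 dimensionless groups

2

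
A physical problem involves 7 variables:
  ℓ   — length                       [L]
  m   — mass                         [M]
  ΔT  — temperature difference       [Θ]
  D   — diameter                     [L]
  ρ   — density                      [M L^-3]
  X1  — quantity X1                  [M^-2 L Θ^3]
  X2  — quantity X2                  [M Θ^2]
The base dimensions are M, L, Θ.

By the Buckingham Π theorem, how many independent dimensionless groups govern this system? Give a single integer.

Exponent matrix [M,L,Θ] × [ℓ,m,ΔT,D,ρ,X1,X2]:
  M: [ 0  1  0  0  1 -2  1]
  L: [ 1  0  0  1 -3  1  0]
  Θ: [ 0  0  1  0  0  3  2]
RREF → pivots at {ℓ,m,ΔT} ⇒ r = 3
7 vars − rank 3 = 4 Π groups

4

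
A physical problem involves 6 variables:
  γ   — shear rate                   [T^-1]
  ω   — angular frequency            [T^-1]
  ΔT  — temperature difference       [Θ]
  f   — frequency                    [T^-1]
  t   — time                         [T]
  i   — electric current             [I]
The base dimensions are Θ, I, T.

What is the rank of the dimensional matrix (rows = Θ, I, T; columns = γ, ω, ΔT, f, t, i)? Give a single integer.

3

Write exponents as rows Θ,I,T / cols γ,ω,ΔT,f,t,i:
  Θ: [ 0  0  1  0  0  0]
  I: [ 0  0  0  0  0  1]
  T: [-1 -1  0 -1  1  0]
Row reduction gives pivot columns γ,ΔT,i; rank = 3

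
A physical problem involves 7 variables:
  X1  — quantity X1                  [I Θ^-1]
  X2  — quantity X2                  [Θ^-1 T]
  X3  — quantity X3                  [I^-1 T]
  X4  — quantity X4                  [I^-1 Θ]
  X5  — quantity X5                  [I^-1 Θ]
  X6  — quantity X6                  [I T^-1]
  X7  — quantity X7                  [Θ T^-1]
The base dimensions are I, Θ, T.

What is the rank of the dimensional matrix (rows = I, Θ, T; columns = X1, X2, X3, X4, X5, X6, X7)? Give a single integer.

Dimensional matrix (I×Θ×T by X1×X2×X3×X4×X5×X6×X7):
  I: [ 1  0 -1 -1 -1  1  0]
  Θ: [-1 -1  0  1  1  0  1]
  T: [ 0  1  1  0  0 -1 -1]
Echelon form has 2 nonzero rows (pivots: X1,X2)

2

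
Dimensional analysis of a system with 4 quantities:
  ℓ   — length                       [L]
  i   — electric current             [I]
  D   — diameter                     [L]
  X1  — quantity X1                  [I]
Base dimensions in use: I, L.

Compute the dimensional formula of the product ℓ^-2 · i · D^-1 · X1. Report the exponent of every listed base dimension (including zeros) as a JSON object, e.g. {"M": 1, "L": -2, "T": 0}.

{"I": 2, "L": -3}

Exponent matrix [I,L] × [ℓ,i,D,X1]:
  I: [ 0  1  0  1]
  L: [ 1  0  1  0]
  [I]: (-2)·0+(1)·1+(-1)·0+(1)·1 = 2
  [L]: (-2)·1+(1)·0+(-1)·1+(1)·0 = -3
⇒ I^2 L^-3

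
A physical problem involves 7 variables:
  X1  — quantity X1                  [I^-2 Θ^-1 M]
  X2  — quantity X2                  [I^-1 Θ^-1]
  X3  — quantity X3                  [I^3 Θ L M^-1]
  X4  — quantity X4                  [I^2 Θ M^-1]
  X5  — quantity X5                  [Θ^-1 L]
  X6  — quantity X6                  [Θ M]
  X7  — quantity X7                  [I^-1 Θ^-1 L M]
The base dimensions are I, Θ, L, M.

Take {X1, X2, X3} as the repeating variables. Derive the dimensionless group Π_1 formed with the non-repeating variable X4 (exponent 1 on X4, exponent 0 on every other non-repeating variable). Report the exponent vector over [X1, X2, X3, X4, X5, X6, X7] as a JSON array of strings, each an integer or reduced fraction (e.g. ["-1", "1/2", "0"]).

["1", "0", "0", "1", "0", "0", "0"]

Write exponents as rows I,Θ,L,M / cols X1,X2,X3,X4,X5,X6,X7:
  I: [-2 -1  3  2  0  0 -1]
  Θ: [-1 -1  1  1 -1  1 -1]
  L: [ 0  0  1  0  1  0  1]
  M: [ 1  0 -1 -1  0  1  1]
RREF → pivots at {X1,X2,X3} ⇒ r = 3
Pivot set = {X1,X2,X3}, free = {X4,X5,X6,X7}
RREF:
  r0: [   1    0    0   -1    1    1    2]
  r1: [   0    1    0    0    1   -2    0]
  r2: [   0    0    1    0    1    0    1]
  r3: [   0    0    0    0    0    0    0]
Fix exponent of X4 at 1, X5 at 0, X6 at 0, X7 at 0; solve each RREF row for its pivot's exponent:
  r0: exp(X1) + (-1)·1 = 0 ⇒ exp(X1) = 1
  r1: exp(X2) + (0)·1 = 0 ⇒ exp(X2) = 0
  r2: exp(X3) + (0)·1 = 0 ⇒ exp(X3) = 0
Π_1 = X1 · X4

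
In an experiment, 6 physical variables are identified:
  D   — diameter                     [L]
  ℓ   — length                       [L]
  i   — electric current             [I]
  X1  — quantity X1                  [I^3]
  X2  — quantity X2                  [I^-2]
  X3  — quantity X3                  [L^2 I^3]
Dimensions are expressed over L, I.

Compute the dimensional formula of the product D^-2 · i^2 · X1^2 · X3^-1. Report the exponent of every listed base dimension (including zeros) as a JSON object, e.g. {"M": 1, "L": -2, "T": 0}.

{"L": -4, "I": 5}

Exponent matrix [L,I] × [D,ℓ,i,X1,X2,X3]:
  L: [ 1  1  0  0  0  2]
  I: [ 0  0  1  3 -2  3]
  [L]: (-2)·1+(2)·0+(2)·0+(-1)·2 = -4
  [I]: (-2)·0+(2)·1+(2)·3+(-1)·3 = 5
⇒ L^-4 I^5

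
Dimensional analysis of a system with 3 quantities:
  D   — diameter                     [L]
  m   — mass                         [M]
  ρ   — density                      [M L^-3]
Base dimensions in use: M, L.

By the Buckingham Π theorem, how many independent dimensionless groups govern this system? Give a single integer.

1

Exponent matrix [M,L] × [D,m,ρ]:
  M: [ 0  1  1]
  L: [ 1  0 -3]
Echelon form has 2 nonzero rows (pivots: D,m)
Π count = n − r = 3 − 2 = 1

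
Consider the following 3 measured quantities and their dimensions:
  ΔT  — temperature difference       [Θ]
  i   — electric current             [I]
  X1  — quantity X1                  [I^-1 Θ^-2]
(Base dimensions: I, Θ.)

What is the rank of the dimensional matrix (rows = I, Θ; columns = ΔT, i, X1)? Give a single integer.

2

Dimensional matrix (I×Θ by ΔT×i×X1):
  I: [ 0  1 -1]
  Θ: [ 1  0 -2]
Row reduction gives pivot columns ΔT,i; rank = 2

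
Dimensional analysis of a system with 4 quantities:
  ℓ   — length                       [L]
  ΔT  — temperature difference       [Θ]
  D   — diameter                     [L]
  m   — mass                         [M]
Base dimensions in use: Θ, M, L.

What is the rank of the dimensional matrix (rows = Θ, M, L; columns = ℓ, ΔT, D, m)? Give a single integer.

3

Write exponents as rows Θ,M,L / cols ℓ,ΔT,D,m:
  Θ: [ 0  1  0  0]
  M: [ 0  0  0  1]
  L: [ 1  0  1  0]
RREF → pivots at {ℓ,ΔT,m} ⇒ r = 3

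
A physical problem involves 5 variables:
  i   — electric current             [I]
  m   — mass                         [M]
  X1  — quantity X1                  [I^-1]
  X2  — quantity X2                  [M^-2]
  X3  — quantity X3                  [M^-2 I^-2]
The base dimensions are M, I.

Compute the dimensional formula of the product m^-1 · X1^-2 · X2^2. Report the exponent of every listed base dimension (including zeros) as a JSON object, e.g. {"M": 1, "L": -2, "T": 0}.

{"M": -5, "I": 2}

Write exponents as rows M,I / cols i,m,X1,X2,X3:
  M: [ 0  1  0 -2 -2]
  I: [ 1  0 -1  0 -2]
  [M]: (-1)·1+(-2)·0+(2)·-2 = -5
  [I]: (-1)·0+(-2)·-1+(2)·0 = 2
⇒ M^-5 I^2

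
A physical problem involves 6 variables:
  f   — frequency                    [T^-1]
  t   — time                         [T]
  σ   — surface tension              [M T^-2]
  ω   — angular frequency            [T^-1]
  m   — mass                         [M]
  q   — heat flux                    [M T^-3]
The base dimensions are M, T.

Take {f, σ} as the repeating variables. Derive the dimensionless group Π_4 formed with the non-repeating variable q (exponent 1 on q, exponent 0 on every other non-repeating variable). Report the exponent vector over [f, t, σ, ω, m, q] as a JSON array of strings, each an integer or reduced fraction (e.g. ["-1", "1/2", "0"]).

["-1", "0", "-1", "0", "0", "1"]

Exponent matrix [M,T] × [f,t,σ,ω,m,q]:
  M: [ 0  0  1  0  1  1]
  T: [-1  1 -2 -1  0 -3]
Echelon form has 2 nonzero rows (pivots: f,σ)
Repeat: f,σ; free: t,ω,m,q
RREF:
  r0: [   1   -1    0    1   -2    1]
  r1: [   0    0    1    0    1    1]
Fix exponent of q at 1, t at 0, ω at 0, m at 0; solve each RREF row for its pivot's exponent:
  r0: exp(f) + (1)·1 = 0 ⇒ exp(f) = -1
  r1: exp(σ) + (1)·1 = 0 ⇒ exp(σ) = -1
Π_4 = f^-1 · σ^-1 · q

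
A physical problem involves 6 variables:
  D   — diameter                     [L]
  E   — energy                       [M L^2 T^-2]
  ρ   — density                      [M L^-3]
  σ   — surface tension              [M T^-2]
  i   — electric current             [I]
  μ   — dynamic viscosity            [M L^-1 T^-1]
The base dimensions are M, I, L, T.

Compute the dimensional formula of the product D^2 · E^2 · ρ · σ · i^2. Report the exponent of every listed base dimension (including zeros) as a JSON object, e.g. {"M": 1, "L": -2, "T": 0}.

Dimensional matrix (M×I×L×T by D×E×ρ×σ×i×μ):
  M: [ 0  1  1  1  0  1]
  I: [ 0  0  0  0  1  0]
  L: [ 1  2 -3  0  0 -1]
  T: [ 0 -2  0 -2  0 -1]
  [M]: (2)·0+(2)·1+(1)·1+(1)·1+(2)·0 = 4
  [I]: (2)·0+(2)·0+(1)·0+(1)·0+(2)·1 = 2
  [L]: (2)·1+(2)·2+(1)·-3+(1)·0+(2)·0 = 3
  [T]: (2)·0+(2)·-2+(1)·0+(1)·-2+(2)·0 = -6
⇒ M^4 I^2 L^3 T^-6

{"M": 4, "I": 2, "L": 3, "T": -6}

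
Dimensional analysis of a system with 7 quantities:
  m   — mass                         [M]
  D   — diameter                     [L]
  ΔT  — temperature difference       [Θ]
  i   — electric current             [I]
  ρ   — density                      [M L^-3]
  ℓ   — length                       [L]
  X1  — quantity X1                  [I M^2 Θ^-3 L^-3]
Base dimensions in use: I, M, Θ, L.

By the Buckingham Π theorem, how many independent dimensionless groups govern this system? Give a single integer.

3

Dimensional matrix (I×M×Θ×L by m×D×ΔT×i×ρ×ℓ×X1):
  I: [ 0  0  0  1  0  0  1]
  M: [ 1  0  0  0  1  0  2]
  Θ: [ 0  0  1  0  0  0 -3]
  L: [ 0  1  0  0 -3  1 -3]
Echelon form has 4 nonzero rows (pivots: m,D,ΔT,i)
n=7, r=4 ⇒ 3 dimensionless groups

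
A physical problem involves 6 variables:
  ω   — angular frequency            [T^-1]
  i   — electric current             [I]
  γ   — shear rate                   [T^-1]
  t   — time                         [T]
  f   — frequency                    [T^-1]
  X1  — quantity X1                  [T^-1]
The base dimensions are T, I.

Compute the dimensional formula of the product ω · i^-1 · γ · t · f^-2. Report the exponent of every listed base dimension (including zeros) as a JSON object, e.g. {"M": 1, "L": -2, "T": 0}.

{"T": 1, "I": -1}

Exponent matrix [T,I] × [ω,i,γ,t,f,X1]:
  T: [-1  0 -1  1 -1 -1]
  I: [ 0  1  0  0  0  0]
  [T]: (1)·-1+(-1)·0+(1)·-1+(1)·1+(-2)·-1 = 1
  [I]: (1)·0+(-1)·1+(1)·0+(1)·0+(-2)·0 = -1
⇒ T I^-1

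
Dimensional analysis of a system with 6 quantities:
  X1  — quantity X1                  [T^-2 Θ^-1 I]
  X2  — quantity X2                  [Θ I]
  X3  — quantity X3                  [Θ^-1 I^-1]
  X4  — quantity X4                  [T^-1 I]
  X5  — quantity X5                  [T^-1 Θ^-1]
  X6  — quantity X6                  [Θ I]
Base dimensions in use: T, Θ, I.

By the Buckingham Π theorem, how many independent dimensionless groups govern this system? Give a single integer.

Dimensional matrix (T×Θ×I by X1×X2×X3×X4×X5×X6):
  T: [-2  0  0 -1 -1  0]
  Θ: [-1  1 -1  0 -1  1]
  I: [ 1  1 -1  1  0  1]
RREF → pivots at {X1,X2} ⇒ r = 2
6 vars − rank 2 = 4 Π groups

4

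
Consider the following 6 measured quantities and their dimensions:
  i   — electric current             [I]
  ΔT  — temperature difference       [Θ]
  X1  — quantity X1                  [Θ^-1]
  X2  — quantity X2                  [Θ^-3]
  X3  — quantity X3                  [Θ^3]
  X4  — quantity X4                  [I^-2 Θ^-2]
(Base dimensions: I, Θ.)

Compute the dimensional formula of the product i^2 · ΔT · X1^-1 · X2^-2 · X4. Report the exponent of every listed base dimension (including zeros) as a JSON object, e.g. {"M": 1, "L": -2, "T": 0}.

Write exponents as rows I,Θ / cols i,ΔT,X1,X2,X3,X4:
  I: [ 1  0  0  0  0 -2]
  Θ: [ 0  1 -1 -3  3 -2]
  [I]: (2)·1+(1)·0+(-1)·0+(-2)·0+(1)·-2 = 0
  [Θ]: (2)·0+(1)·1+(-1)·-1+(-2)·-3+(1)·-2 = 6
⇒ Θ^6

{"I": 0, "Θ": 6}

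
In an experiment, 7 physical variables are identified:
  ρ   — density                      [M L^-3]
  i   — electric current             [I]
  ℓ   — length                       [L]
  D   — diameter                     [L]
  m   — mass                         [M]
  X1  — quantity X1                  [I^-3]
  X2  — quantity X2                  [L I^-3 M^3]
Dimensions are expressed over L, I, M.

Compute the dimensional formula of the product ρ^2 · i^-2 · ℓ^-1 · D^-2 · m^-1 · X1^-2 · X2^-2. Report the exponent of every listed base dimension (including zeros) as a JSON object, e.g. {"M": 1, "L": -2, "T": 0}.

{"L": -11, "I": 10, "M": -5}

Exponent matrix [L,I,M] × [ρ,i,ℓ,D,m,X1,X2]:
  L: [-3  0  1  1  0  0  1]
  I: [ 0  1  0  0  0 -3 -3]
  M: [ 1  0  0  0  1  0  3]
  [L]: (2)·-3+(-2)·0+(-1)·1+(-2)·1+(-1)·0+(-2)·0+(-2)·1 = -11
  [I]: (2)·0+(-2)·1+(-1)·0+(-2)·0+(-1)·0+(-2)·-3+(-2)·-3 = 10
  [M]: (2)·1+(-2)·0+(-1)·0+(-2)·0+(-1)·1+(-2)·0+(-2)·3 = -5
⇒ L^-11 I^10 M^-5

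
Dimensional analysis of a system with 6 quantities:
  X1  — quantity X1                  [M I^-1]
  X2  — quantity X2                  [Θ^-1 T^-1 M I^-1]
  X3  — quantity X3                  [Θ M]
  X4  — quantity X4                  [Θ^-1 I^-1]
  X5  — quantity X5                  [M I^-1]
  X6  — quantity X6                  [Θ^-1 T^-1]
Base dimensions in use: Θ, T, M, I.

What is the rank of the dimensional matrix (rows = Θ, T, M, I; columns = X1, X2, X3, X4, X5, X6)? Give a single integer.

Dimensional matrix (Θ×T×M×I by X1×X2×X3×X4×X5×X6):
  Θ: [ 0 -1  1 -1  0 -1]
  T: [ 0 -1  0  0  0 -1]
  M: [ 1  1  1  0  1  0]
  I: [-1 -1  0 -1 -1  0]
Echelon form has 3 nonzero rows (pivots: X1,X2,X3)

3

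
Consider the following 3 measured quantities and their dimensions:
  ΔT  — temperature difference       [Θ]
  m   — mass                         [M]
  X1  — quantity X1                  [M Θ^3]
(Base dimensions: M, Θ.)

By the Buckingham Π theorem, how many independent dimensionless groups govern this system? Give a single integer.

1

Dimensional matrix (M×Θ by ΔT×m×X1):
  M: [ 0  1  1]
  Θ: [ 1  0  3]
RREF → pivots at {ΔT,m} ⇒ r = 2
3 vars − rank 2 = 1 Π group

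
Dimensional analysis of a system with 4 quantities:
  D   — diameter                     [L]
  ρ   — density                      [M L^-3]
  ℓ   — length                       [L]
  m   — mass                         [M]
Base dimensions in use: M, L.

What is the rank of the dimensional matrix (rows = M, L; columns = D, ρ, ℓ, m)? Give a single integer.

Exponent matrix [M,L] × [D,ρ,ℓ,m]:
  M: [ 0  1  0  1]
  L: [ 1 -3  1  0]
Row reduction gives pivot columns D,ρ; rank = 2

2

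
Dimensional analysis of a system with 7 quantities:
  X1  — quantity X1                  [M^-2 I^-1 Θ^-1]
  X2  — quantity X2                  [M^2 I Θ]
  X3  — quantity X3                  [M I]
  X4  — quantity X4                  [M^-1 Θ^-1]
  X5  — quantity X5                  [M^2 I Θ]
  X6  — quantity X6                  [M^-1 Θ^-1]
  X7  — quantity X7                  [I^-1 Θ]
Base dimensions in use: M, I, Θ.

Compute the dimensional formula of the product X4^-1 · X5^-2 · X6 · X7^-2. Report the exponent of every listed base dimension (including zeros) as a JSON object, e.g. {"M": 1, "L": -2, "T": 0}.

{"M": -4, "I": 0, "Θ": -4}

Write exponents as rows M,I,Θ / cols X1,X2,X3,X4,X5,X6,X7:
  M: [-2  2  1 -1  2 -1  0]
  I: [-1  1  1  0  1  0 -1]
  Θ: [-1  1  0 -1  1 -1  1]
  [M]: (-1)·-1+(-2)·2+(1)·-1+(-2)·0 = -4
  [I]: (-1)·0+(-2)·1+(1)·0+(-2)·-1 = 0
  [Θ]: (-1)·-1+(-2)·1+(1)·-1+(-2)·1 = -4
⇒ M^-4 Θ^-4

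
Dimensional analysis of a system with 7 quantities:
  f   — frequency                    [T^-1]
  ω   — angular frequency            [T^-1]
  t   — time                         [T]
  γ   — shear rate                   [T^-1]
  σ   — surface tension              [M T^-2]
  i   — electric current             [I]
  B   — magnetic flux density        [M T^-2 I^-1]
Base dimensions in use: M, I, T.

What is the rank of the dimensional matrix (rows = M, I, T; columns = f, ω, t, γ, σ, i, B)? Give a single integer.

3

Exponent matrix [M,I,T] × [f,ω,t,γ,σ,i,B]:
  M: [ 0  0  0  0  1  0  1]
  I: [ 0  0  0  0  0  1 -1]
  T: [-1 -1  1 -1 -2  0 -2]
Row reduction gives pivot columns f,σ,i; rank = 3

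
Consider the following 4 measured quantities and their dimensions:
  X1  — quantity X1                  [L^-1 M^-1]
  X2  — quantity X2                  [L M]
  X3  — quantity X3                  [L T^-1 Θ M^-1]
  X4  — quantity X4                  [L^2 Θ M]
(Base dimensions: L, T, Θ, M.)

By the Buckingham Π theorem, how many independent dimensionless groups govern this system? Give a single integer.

Dimensional matrix (L×T×Θ×M by X1×X2×X3×X4):
  L: [-1  1  1  2]
  T: [ 0  0 -1  0]
  Θ: [ 0  0  1  1]
  M: [-1  1 -1  1]
RREF → pivots at {X1,X3,X4} ⇒ r = 3
Π count = n − r = 4 − 3 = 1

1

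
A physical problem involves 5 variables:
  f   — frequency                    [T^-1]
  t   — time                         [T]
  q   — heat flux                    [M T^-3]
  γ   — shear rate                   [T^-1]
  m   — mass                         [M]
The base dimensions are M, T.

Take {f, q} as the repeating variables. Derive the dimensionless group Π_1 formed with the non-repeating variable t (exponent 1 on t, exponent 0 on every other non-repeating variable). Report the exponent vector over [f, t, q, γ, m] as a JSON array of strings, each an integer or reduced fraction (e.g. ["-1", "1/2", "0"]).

["1", "1", "0", "0", "0"]

Dimensional matrix (M×T by f×t×q×γ×m):
  M: [ 0  0  1  0  1]
  T: [-1  1 -3 -1  0]
Row reduction gives pivot columns f,q; rank = 2
Repeat: f,q; free: t,γ,m
RREF:
  r0: [   1   -1    0    1   -3]
  r1: [   0    0    1    0    1]
Fix exponent of t at 1, γ at 0, m at 0; solve each RREF row for its pivot's exponent:
  r0: exp(f) + (-1)·1 = 0 ⇒ exp(f) = 1
  r1: exp(q) + (0)·1 = 0 ⇒ exp(q) = 0
Π_1 = f · t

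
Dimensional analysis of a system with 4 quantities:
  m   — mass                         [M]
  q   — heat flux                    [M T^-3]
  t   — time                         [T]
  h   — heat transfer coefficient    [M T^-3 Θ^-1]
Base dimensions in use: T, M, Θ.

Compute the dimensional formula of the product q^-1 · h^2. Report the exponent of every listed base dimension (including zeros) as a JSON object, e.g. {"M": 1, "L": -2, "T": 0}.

Exponent matrix [T,M,Θ] × [m,q,t,h]:
  T: [ 0 -3  1 -3]
  M: [ 1  1  0  1]
  Θ: [ 0  0  0 -1]
  [T]: (-1)·-3+(2)·-3 = -3
  [M]: (-1)·1+(2)·1 = 1
  [Θ]: (-1)·0+(2)·-1 = -2
⇒ T^-3 M Θ^-2

{"T": -3, "M": 1, "Θ": -2}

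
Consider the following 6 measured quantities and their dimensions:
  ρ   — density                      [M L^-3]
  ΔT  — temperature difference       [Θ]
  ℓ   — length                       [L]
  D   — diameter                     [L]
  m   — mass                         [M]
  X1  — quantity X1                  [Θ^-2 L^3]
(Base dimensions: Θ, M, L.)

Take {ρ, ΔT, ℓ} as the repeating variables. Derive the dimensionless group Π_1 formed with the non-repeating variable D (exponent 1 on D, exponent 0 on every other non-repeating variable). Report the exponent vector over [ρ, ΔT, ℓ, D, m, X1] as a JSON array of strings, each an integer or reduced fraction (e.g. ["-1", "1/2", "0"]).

Exponent matrix [Θ,M,L] × [ρ,ΔT,ℓ,D,m,X1]:
  Θ: [ 0  1  0  0  0 -2]
  M: [ 1  0  0  0  1  0]
  L: [-3  0  1  1  0  3]
RREF → pivots at {ρ,ΔT,ℓ} ⇒ r = 3
Repeat: ρ,ΔT,ℓ; free: D,m,X1
RREF:
  r0: [   1    0    0    0    1    0]
  r1: [   0    1    0    0    0   -2]
  r2: [   0    0    1    1    3    3]
Fix exponent of D at 1, m at 0, X1 at 0; solve each RREF row for its pivot's exponent:
  r0: exp(ρ) + (0)·1 = 0 ⇒ exp(ρ) = 0
  r1: exp(ΔT) + (0)·1 = 0 ⇒ exp(ΔT) = 0
  r2: exp(ℓ) + (1)·1 = 0 ⇒ exp(ℓ) = -1
Π_1 = ℓ^-1 · D

["0", "0", "-1", "1", "0", "0"]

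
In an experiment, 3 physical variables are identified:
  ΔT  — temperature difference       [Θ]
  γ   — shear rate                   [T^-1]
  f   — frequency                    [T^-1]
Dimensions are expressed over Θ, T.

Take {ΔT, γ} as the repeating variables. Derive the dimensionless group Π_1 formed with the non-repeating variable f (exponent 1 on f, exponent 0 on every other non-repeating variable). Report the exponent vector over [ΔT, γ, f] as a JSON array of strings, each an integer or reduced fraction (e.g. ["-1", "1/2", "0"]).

["0", "-1", "1"]

Write exponents as rows Θ,T / cols ΔT,γ,f:
  Θ: [ 1  0  0]
  T: [ 0 -1 -1]
Echelon form has 2 nonzero rows (pivots: ΔT,γ)
Repeat: ΔT,γ; free: f
RREF:
  r0: [   1    0    0]
  r1: [   0    1    1]
Fix exponent of f at 1; solve each RREF row for its pivot's exponent:
  r0: exp(ΔT) + (0)·1 = 0 ⇒ exp(ΔT) = 0
  r1: exp(γ) + (1)·1 = 0 ⇒ exp(γ) = -1
Π_1 = γ^-1 · f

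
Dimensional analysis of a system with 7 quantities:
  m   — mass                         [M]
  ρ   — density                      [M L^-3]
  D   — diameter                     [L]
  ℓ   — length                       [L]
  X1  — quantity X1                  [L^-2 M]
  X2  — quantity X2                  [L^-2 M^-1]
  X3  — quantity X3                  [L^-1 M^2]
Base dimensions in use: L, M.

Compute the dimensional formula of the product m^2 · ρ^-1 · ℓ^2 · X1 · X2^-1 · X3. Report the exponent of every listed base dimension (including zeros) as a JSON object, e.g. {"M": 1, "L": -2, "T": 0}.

{"L": 4, "M": 5}

Write exponents as rows L,M / cols m,ρ,D,ℓ,X1,X2,X3:
  L: [ 0 -3  1  1 -2 -2 -1]
  M: [ 1  1  0  0  1 -1  2]
  [L]: (2)·0+(-1)·-3+(2)·1+(1)·-2+(-1)·-2+(1)·-1 = 4
  [M]: (2)·1+(-1)·1+(2)·0+(1)·1+(-1)·-1+(1)·2 = 5
⇒ L^4 M^5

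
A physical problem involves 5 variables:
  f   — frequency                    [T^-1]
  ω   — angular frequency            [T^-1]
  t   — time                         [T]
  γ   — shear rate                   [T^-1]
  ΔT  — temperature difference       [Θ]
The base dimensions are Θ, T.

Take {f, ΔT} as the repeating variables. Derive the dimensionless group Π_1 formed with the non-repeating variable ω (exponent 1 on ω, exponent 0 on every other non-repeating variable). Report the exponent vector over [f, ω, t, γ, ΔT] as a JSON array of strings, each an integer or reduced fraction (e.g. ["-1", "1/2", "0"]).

Dimensional matrix (Θ×T by f×ω×t×γ×ΔT):
  Θ: [ 0  0  0  0  1]
  T: [-1 -1  1 -1  0]
Row reduction gives pivot columns f,ΔT; rank = 2
Pivot set = {f,ΔT}, free = {ω,t,γ}
RREF:
  r0: [   1    1   -1    1    0]
  r1: [   0    0    0    0    1]
Fix exponent of ω at 1, t at 0, γ at 0; solve each RREF row for its pivot's exponent:
  r0: exp(f) + (1)·1 = 0 ⇒ exp(f) = -1
  r1: exp(ΔT) + (0)·1 = 0 ⇒ exp(ΔT) = 0
Π_1 = f^-1 · ω

["-1", "1", "0", "0", "0"]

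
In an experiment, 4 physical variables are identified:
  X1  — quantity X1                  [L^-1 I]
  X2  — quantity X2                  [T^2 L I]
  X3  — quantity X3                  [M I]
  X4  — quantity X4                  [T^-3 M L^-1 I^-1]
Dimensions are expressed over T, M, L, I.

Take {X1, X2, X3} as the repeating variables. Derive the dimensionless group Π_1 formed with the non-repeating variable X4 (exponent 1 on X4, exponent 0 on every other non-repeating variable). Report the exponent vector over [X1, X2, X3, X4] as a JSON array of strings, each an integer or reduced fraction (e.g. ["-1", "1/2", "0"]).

Exponent matrix [T,M,L,I] × [X1,X2,X3,X4]:
  T: [ 0  2  0 -3]
  M: [ 0  0  1  1]
  L: [-1  1  0 -1]
  I: [ 1  1  1 -1]
Row reduction gives pivot columns X1,X2,X3; rank = 3
Pivot set = {X1,X2,X3}, free = {X4}
RREF:
  r0: [   1    0    0 -1/2]
  r1: [   0    1    0 -3/2]
  r2: [   0    0    1    1]
  r3: [   0    0    0    0]
Fix exponent of X4 at 1; solve each RREF row for its pivot's exponent:
  r0: exp(X1) + (-1/2)·1 = 0 ⇒ exp(X1) = 1/2
  r1: exp(X2) + (-3/2)·1 = 0 ⇒ exp(X2) = 3/2
  r2: exp(X3) + (1)·1 = 0 ⇒ exp(X3) = -1
Π_1 = X1^(1/2) · X2^(3/2) · X3^-1 · X4

["1/2", "3/2", "-1", "1"]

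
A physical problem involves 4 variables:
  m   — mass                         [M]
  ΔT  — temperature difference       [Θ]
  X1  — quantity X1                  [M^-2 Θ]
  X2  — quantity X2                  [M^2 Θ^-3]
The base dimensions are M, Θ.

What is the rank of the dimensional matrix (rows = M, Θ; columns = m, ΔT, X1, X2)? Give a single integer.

Dimensional matrix (M×Θ by m×ΔT×X1×X2):
  M: [ 1  0 -2  2]
  Θ: [ 0  1  1 -3]
Row reduction gives pivot columns m,ΔT; rank = 2

2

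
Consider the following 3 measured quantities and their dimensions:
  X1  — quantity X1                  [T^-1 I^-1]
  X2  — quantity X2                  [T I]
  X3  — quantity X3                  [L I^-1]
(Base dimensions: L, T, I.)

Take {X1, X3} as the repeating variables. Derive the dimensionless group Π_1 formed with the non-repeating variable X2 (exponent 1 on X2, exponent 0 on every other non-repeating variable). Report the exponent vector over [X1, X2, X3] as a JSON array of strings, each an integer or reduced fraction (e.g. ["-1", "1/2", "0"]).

["1", "1", "0"]

Write exponents as rows L,T,I / cols X1,X2,X3:
  L: [ 0  0  1]
  T: [-1  1  0]
  I: [-1  1 -1]
RREF → pivots at {X1,X3} ⇒ r = 2
Pivot set = {X1,X3}, free = {X2}
RREF:
  r0: [   1   -1    0]
  r1: [   0    0    1]
  r2: [   0    0    0]
Fix exponent of X2 at 1; solve each RREF row for its pivot's exponent:
  r0: exp(X1) + (-1)·1 = 0 ⇒ exp(X1) = 1
  r1: exp(X3) + (0)·1 = 0 ⇒ exp(X3) = 0
Π_1 = X1 · X2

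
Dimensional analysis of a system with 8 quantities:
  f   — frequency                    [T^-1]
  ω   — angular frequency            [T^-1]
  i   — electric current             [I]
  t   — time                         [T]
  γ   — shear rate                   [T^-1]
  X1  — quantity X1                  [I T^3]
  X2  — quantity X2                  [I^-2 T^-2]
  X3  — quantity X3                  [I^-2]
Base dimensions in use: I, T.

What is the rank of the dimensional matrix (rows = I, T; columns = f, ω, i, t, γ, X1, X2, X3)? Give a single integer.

Exponent matrix [I,T] × [f,ω,i,t,γ,X1,X2,X3]:
  I: [ 0  0  1  0  0  1 -2 -2]
  T: [-1 -1  0  1 -1  3 -2  0]
Row reduction gives pivot columns f,i; rank = 2

2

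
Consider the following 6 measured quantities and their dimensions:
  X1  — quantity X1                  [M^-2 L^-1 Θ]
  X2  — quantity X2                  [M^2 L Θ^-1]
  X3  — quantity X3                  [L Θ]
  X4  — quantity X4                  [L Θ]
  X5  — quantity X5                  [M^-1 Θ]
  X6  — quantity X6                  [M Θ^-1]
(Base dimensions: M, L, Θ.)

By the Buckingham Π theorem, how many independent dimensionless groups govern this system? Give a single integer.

Dimensional matrix (M×L×Θ by X1×X2×X3×X4×X5×X6):
  M: [-2  2  0  0 -1  1]
  L: [-1  1  1  1  0  0]
  Θ: [ 1 -1  1  1  1 -1]
Echelon form has 2 nonzero rows (pivots: X1,X3)
Π count = n − r = 6 − 2 = 4

4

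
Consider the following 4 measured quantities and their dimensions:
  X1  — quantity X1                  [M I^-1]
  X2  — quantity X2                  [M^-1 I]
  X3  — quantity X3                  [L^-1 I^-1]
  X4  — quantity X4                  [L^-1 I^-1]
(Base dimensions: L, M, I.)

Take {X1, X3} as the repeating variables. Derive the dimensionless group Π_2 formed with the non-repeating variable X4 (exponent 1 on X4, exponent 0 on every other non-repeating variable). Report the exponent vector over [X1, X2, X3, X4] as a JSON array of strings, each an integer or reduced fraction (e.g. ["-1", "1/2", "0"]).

["0", "0", "-1", "1"]

Dimensional matrix (L×M×I by X1×X2×X3×X4):
  L: [ 0  0 -1 -1]
  M: [ 1 -1  0  0]
  I: [-1  1 -1 -1]
Echelon form has 2 nonzero rows (pivots: X1,X3)
Repeat: X1,X3; free: X2,X4
RREF:
  r0: [   1   -1    0    0]
  r1: [   0    0    1    1]
  r2: [   0    0    0    0]
Fix exponent of X4 at 1, X2 at 0; solve each RREF row for its pivot's exponent:
  r0: exp(X1) + (0)·1 = 0 ⇒ exp(X1) = 0
  r1: exp(X3) + (1)·1 = 0 ⇒ exp(X3) = -1
Π_2 = X3^-1 · X4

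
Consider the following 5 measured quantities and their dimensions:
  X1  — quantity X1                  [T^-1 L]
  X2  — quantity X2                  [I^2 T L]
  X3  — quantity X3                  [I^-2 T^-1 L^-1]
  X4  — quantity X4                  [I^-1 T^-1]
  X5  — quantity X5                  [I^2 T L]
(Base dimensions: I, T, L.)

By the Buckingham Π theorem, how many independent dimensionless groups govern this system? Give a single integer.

Exponent matrix [I,T,L] × [X1,X2,X3,X4,X5]:
  I: [ 0  2 -2 -1  2]
  T: [-1  1 -1 -1  1]
  L: [ 1  1 -1  0  1]
RREF → pivots at {X1,X2} ⇒ r = 2
n=5, r=2 ⇒ 3 dimensionless groups

3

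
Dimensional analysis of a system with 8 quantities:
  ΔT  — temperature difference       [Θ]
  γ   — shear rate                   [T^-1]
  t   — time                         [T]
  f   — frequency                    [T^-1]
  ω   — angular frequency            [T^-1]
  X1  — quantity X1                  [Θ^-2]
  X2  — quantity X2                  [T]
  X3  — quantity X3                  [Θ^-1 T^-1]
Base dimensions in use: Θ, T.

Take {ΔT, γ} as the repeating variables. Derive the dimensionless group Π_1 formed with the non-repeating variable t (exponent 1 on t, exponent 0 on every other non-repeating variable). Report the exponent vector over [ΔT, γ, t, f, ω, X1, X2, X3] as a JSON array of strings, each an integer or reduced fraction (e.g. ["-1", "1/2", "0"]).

["0", "1", "1", "0", "0", "0", "0", "0"]

Dimensional matrix (Θ×T by ΔT×γ×t×f×ω×X1×X2×X3):
  Θ: [ 1  0  0  0  0 -2  0 -1]
  T: [ 0 -1  1 -1 -1  0  1 -1]
Row reduction gives pivot columns ΔT,γ; rank = 2
Pivot set = {ΔT,γ}, free = {t,f,ω,X1,X2,X3}
RREF:
  r0: [   1    0    0    0    0   -2    0   -1]
  r1: [   0    1   -1    1    1    0   -1    1]
Fix exponent of t at 1, f at 0, ω at 0, X1 at 0, X2 at 0, X3 at 0; solve each RREF row for its pivot's exponent:
  r0: exp(ΔT) + (0)·1 = 0 ⇒ exp(ΔT) = 0
  r1: exp(γ) + (-1)·1 = 0 ⇒ exp(γ) = 1
Π_1 = γ · t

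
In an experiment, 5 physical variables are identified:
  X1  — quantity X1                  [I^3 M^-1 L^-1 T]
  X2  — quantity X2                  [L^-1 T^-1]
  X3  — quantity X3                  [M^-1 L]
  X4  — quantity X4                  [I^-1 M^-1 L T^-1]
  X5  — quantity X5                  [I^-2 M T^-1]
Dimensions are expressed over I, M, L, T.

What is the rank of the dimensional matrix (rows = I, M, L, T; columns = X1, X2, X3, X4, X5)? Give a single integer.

Dimensional matrix (I×M×L×T by X1×X2×X3×X4×X5):
  I: [ 3  0  0 -1 -2]
  M: [-1  0 -1 -1  1]
  L: [-1 -1  1  1  0]
  T: [ 1 -1  0 -1 -1]
Row reduction gives pivot columns X1,X2,X3; rank = 3

3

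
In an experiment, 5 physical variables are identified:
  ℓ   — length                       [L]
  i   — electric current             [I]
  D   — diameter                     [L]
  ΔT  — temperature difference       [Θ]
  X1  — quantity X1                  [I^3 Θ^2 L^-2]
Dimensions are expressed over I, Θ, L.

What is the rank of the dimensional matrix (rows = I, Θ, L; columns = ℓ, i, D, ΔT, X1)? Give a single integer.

Exponent matrix [I,Θ,L] × [ℓ,i,D,ΔT,X1]:
  I: [ 0  1  0  0  3]
  Θ: [ 0  0  0  1  2]
  L: [ 1  0  1  0 -2]
RREF → pivots at {ℓ,i,ΔT} ⇒ r = 3

3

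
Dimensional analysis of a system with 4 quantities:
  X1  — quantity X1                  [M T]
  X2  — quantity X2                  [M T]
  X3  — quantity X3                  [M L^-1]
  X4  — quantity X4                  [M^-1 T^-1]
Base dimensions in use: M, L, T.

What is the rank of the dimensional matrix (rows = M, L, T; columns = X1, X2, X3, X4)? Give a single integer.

Write exponents as rows M,L,T / cols X1,X2,X3,X4:
  M: [ 1  1  1 -1]
  L: [ 0  0 -1  0]
  T: [ 1  1  0 -1]
Echelon form has 2 nonzero rows (pivots: X1,X3)

2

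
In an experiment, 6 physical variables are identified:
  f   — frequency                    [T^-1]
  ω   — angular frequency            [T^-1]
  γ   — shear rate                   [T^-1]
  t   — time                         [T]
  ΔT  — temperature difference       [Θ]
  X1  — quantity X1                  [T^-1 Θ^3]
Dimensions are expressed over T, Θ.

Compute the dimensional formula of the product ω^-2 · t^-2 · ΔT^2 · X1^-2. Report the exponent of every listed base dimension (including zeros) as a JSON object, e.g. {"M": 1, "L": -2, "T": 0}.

Dimensional matrix (T×Θ by f×ω×γ×t×ΔT×X1):
  T: [-1 -1 -1  1  0 -1]
  Θ: [ 0  0  0  0  1  3]
  [T]: (-2)·-1+(-2)·1+(2)·0+(-2)·-1 = 2
  [Θ]: (-2)·0+(-2)·0+(2)·1+(-2)·3 = -4
⇒ T^2 Θ^-4

{"T": 2, "Θ": -4}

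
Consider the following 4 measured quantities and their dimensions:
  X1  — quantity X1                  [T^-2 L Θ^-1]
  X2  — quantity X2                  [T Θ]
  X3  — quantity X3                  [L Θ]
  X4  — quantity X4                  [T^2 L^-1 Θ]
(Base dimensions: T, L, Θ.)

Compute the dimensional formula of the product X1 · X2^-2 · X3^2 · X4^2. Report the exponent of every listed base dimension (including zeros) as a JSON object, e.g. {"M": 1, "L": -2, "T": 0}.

Exponent matrix [T,L,Θ] × [X1,X2,X3,X4]:
  T: [-2  1  0  2]
  L: [ 1  0  1 -1]
  Θ: [-1  1  1  1]
  [T]: (1)·-2+(-2)·1+(2)·0+(2)·2 = 0
  [L]: (1)·1+(-2)·0+(2)·1+(2)·-1 = 1
  [Θ]: (1)·-1+(-2)·1+(2)·1+(2)·1 = 1
⇒ L Θ

{"T": 0, "L": 1, "Θ": 1}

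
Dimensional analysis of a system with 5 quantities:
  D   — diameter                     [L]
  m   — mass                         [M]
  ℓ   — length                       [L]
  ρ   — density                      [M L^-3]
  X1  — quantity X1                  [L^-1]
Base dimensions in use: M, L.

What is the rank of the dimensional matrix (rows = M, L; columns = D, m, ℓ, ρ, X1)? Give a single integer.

Write exponents as rows M,L / cols D,m,ℓ,ρ,X1:
  M: [ 0  1  0  1  0]
  L: [ 1  0  1 -3 -1]
Row reduction gives pivot columns D,m; rank = 2

2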